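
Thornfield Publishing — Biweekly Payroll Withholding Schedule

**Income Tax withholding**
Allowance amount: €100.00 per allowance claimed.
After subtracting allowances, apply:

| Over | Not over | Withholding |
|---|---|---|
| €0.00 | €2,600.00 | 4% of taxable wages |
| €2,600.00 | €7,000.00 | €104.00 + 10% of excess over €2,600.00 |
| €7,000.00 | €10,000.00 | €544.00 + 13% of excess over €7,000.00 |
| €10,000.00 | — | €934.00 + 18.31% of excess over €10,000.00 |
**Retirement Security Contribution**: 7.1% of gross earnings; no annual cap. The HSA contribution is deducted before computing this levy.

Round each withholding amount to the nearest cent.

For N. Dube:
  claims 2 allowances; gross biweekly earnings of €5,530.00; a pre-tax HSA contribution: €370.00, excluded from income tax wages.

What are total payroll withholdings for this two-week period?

Income Tax: taxable = €5,530.00 − €370.00 − 2×€100.00 = €4,960.00
  €104.00 + 10% × (€4,960.00 − €2,600.00) = €104.00 + 10% × €2,360.00 = €340.00
Retirement Security Contribution: 7.1% × €5,160.00 = €366.36
Total: €340.00 + €366.36 = €706.36

€706.36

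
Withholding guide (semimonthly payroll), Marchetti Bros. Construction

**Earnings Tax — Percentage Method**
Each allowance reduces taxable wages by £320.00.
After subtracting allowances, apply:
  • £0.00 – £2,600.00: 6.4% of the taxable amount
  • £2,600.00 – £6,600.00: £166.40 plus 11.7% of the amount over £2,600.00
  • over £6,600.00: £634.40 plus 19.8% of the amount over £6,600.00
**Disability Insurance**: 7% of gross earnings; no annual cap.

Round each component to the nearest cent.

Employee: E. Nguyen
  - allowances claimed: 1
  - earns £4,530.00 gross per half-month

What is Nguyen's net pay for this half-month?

£3,858.13

Earnings Tax: taxable = £4,530.00 − 1×£320.00 = £4,210.00
  £166.40 + 11.7% × (£4,210.00 − £2,600.00) = £166.40 + 11.7% × £1,610.00 = £354.77
Disability Insurance: 7% × £4,530.00 = £317.10
Total withheld: £354.77 + £317.10 = £671.87
Net pay: £4,530.00 − £671.87 = £3,858.13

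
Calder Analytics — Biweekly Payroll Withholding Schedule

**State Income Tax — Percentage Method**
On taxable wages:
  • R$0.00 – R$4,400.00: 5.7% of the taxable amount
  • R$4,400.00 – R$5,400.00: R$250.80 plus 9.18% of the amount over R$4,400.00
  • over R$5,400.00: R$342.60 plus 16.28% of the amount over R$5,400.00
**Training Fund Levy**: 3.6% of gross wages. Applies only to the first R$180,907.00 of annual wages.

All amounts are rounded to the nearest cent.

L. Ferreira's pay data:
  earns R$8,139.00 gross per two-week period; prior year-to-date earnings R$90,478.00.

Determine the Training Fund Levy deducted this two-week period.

R$293.00

Training Fund Levy: 3.6% × R$8,139.00 = R$293.00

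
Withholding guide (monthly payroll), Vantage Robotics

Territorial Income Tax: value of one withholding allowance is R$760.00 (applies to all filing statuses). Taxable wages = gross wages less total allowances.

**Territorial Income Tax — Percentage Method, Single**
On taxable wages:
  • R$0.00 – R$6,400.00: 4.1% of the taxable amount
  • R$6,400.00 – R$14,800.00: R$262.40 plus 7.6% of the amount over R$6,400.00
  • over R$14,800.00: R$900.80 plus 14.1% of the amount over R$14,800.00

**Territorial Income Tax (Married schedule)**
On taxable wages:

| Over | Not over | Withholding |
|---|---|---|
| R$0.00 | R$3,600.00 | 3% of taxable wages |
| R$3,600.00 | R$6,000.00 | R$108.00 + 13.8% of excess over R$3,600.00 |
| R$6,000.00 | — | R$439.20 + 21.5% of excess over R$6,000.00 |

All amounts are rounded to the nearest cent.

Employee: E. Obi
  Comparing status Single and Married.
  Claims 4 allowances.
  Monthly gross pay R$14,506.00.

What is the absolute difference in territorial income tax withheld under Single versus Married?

R$966.97

Territorial Income Tax (Single): taxable = R$14,506.00 − 4×R$760.00 = R$11,466.00
  R$262.40 + 7.6% × (R$11,466.00 − R$6,400.00) = R$262.40 + 7.6% × R$5,066.00 = R$647.42
Territorial Income Tax (Married): taxable = R$14,506.00 − 4×R$760.00 = R$11,466.00
  R$439.20 + 21.5% × (R$11,466.00 − R$6,000.00) = R$439.20 + 21.5% × R$5,466.00 = R$1,614.39
Difference: |R$647.42 − R$1,614.39| = R$966.97 (higher under Married)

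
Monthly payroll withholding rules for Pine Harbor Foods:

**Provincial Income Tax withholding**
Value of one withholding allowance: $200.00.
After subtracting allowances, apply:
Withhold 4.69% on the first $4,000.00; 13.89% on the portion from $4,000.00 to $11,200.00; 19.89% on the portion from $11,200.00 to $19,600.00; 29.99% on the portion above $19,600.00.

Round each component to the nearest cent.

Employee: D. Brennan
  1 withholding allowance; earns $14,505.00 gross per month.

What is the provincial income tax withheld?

Provincial Income Tax: taxable = $14,505.00 − 1×$200.00 = $14,305.00
  $1,187.68 + 19.89% × ($14,305.00 − $11,200.00) = $1,187.68 + 19.89% × $3,105.00 = $1,805.26

$1,805.26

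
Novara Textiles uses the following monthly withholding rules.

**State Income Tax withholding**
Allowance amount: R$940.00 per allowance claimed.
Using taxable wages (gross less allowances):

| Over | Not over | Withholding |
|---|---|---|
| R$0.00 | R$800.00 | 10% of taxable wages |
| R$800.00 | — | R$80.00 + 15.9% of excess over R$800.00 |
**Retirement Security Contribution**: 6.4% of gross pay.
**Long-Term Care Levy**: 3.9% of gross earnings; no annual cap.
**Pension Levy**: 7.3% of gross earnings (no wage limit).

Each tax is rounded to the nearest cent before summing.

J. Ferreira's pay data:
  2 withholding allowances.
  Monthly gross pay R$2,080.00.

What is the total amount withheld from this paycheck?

R$386.08

State Income Tax: taxable = R$2,080.00 − 2×R$940.00 = R$200.00
  10% × R$200.00 = R$20.00
Retirement Security Contribution: 6.4% × R$2,080.00 = R$133.12
Long-Term Care Levy: 3.9% × R$2,080.00 = R$81.12
Pension Levy: 7.3% × R$2,080.00 = R$151.84
Total: R$20.00 + R$133.12 + R$81.12 + R$151.84 = R$386.08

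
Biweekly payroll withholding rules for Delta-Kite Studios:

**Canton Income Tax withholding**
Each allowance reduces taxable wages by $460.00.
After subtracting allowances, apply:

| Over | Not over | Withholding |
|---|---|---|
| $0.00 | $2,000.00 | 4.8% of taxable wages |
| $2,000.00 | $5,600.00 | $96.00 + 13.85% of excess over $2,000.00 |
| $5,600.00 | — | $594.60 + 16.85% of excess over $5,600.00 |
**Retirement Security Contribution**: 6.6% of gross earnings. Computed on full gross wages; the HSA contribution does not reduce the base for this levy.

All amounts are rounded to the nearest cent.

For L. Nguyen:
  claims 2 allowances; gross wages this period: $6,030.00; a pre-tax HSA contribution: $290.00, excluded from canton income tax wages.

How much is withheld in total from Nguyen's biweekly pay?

Canton Income Tax: taxable = $6,030.00 − $290.00 − 2×$460.00 = $4,820.00
  $96.00 + 13.85% × ($4,820.00 − $2,000.00) = $96.00 + 13.85% × $2,820.00 = $486.57
Retirement Security Contribution: 6.6% × $6,030.00 = $397.98
Total: $486.57 + $397.98 = $884.55

$884.55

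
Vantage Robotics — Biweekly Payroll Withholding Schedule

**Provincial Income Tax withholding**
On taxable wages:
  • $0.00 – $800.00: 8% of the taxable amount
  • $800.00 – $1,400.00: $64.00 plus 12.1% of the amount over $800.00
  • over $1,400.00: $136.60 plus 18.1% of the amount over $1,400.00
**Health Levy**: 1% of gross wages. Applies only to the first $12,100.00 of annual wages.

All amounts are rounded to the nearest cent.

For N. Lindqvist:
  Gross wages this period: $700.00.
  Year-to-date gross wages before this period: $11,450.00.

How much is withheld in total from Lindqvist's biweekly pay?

$62.50

Provincial Income Tax: taxable = $700.00
  8% × $700.00 = $56.00
Health Levy: cap $12,100.00 − YTD $11,450.00 = $650.00 subject; 1% × $650.00 = $6.50
Total: $56.00 + $6.50 = $62.50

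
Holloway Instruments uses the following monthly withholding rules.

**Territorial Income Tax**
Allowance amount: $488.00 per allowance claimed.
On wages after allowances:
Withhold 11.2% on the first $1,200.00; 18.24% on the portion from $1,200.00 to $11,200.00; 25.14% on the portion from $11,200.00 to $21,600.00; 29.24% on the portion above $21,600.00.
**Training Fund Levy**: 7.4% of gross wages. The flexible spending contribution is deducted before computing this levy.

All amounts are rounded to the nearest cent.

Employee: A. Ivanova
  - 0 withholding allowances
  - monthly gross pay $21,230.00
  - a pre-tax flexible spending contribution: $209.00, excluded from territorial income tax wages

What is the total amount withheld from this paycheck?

$5,982.95

Territorial Income Tax: taxable = $21,230.00 − $209.00 = $21,021.00
  $1,958.40 + 25.14% × ($21,021.00 − $11,200.00) = $1,958.40 + 25.14% × $9,821.00 = $4,427.40
Training Fund Levy: 7.4% × $21,021.00 = $1,555.55
Total: $4,427.40 + $1,555.55 = $5,982.95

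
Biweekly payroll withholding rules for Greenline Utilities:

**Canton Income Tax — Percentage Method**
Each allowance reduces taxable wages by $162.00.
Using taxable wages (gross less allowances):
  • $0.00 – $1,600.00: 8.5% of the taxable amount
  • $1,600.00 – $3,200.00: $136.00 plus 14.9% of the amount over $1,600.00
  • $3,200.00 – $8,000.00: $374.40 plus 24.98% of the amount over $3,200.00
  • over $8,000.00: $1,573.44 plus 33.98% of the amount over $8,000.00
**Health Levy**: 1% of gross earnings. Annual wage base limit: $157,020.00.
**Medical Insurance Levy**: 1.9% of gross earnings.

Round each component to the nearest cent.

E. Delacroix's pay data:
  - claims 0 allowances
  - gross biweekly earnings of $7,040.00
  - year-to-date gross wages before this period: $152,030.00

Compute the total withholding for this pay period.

Canton Income Tax: taxable = $7,040.00
  $374.40 + 24.98% × ($7,040.00 − $3,200.00) = $374.40 + 24.98% × $3,840.00 = $1,333.63
Health Levy: cap $157,020.00 − YTD $152,030.00 = $4,990.00 subject; 1% × $4,990.00 = $49.90
Medical Insurance Levy: 1.9% × $7,040.00 = $133.76
Total: $1,333.63 + $49.90 + $133.76 = $1,517.29

$1,517.29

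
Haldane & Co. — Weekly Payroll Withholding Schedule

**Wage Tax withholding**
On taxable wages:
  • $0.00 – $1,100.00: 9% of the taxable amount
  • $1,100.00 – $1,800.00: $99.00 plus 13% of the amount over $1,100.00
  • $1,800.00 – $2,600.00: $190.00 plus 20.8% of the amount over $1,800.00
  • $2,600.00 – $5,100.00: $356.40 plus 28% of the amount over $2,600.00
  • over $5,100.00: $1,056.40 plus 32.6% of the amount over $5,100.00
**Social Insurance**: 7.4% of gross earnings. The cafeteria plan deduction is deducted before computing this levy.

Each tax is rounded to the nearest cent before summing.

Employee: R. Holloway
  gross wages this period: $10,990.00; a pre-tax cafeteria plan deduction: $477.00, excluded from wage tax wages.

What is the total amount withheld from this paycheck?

Wage Tax: taxable = $10,990.00 − $477.00 = $10,513.00
  $1,056.40 + 32.6% × ($10,513.00 − $5,100.00) = $1,056.40 + 32.6% × $5,413.00 = $2,821.04
Social Insurance: 7.4% × $10,513.00 = $777.96
Total: $2,821.04 + $777.96 = $3,599.00

$3,599.00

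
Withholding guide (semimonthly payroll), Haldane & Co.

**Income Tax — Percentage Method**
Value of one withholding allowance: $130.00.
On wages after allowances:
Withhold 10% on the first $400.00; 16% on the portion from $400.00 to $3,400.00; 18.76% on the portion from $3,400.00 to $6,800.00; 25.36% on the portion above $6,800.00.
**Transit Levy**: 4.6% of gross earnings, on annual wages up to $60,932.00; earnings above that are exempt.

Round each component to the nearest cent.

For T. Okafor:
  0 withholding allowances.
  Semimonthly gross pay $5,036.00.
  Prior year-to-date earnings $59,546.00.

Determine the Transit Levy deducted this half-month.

Transit Levy: cap $60,932.00 − YTD $59,546.00 = $1,386.00 subject; 4.6% × $1,386.00 = $63.76

$63.76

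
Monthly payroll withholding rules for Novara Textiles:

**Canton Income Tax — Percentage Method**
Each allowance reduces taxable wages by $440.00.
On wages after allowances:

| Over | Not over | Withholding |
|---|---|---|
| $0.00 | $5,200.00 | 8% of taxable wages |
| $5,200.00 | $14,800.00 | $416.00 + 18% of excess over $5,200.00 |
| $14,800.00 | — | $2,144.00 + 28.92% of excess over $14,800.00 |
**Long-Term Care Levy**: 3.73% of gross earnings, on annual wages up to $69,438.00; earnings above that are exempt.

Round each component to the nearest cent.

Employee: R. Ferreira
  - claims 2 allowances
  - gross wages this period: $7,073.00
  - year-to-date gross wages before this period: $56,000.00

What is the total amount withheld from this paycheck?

$858.56

Canton Income Tax: taxable = $7,073.00 − 2×$440.00 = $6,193.00
  $416.00 + 18% × ($6,193.00 − $5,200.00) = $416.00 + 18% × $993.00 = $594.74
Long-Term Care Levy: 3.73% × $7,073.00 = $263.82
Total: $594.74 + $263.82 = $858.56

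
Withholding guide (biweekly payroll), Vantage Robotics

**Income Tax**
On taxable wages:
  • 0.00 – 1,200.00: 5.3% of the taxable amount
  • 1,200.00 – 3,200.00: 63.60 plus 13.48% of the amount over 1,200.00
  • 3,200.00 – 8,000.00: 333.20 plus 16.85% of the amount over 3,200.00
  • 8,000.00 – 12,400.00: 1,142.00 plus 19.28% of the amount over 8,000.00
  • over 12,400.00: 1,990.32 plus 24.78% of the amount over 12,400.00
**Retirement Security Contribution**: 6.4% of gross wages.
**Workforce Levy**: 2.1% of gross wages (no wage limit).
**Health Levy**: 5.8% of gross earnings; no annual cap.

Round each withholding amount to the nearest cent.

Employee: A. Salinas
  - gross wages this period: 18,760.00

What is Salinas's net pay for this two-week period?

Income Tax: taxable = 18,760.00
  1,990.32 + 24.78% × (18,760.00 − 12,400.00) = 1,990.32 + 24.78% × 6,360.00 = 3,566.33
Retirement Security Contribution: 6.4% × 18,760.00 = 1,200.64
Workforce Levy: 2.1% × 18,760.00 = 393.96
Health Levy: 5.8% × 18,760.00 = 1,088.08
Total withheld: 3,566.33 + 1,200.64 + 393.96 + 1,088.08 = 6,249.01
Net pay: 18,760.00 − 6,249.01 = 12,510.99

12,510.99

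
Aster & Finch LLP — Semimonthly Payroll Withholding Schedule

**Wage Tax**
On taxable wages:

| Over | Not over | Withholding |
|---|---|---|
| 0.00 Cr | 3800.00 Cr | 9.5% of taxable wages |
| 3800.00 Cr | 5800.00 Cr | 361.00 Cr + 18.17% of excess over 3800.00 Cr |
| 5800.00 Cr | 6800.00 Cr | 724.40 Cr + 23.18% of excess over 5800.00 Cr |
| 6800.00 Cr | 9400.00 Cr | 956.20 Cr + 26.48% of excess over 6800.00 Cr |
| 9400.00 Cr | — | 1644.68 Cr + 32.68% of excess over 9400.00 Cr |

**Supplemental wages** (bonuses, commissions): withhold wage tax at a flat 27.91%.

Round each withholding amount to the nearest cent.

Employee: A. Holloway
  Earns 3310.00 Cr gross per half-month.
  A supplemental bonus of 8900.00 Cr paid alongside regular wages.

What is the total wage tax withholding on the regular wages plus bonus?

2798.44 Cr

Wage Tax: taxable = 3310.00 Cr
  9.5% × 3310.00 Cr = 314.45 Cr
Supplemental (27.91% flat on bonus): 27.91% × 8900.00 Cr = 2483.99 Cr
Total wage tax: 314.45 Cr + 2483.99 Cr = 2798.44 Cr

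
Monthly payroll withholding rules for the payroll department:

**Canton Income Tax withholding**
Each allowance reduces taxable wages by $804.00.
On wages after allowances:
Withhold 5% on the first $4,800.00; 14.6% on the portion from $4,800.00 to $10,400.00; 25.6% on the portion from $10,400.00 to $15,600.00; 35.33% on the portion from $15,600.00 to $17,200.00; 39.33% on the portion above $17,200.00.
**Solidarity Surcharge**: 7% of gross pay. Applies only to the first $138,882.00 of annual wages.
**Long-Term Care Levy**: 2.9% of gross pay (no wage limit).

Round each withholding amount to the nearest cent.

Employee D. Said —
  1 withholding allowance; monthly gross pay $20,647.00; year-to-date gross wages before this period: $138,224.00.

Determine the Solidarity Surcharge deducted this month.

Solidarity Surcharge: cap $138,882.00 − YTD $138,224.00 = $658.00 subject; 7% × $658.00 = $46.06

$46.06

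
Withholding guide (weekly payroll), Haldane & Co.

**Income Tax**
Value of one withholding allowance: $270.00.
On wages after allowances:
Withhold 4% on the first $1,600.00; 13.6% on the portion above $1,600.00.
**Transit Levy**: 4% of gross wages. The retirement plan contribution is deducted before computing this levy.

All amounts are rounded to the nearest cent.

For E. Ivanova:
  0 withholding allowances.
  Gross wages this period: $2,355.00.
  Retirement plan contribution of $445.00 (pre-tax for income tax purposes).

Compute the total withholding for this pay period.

Income Tax: taxable = $2,355.00 − $445.00 = $1,910.00
  $64.00 + 13.6% × ($1,910.00 − $1,600.00) = $64.00 + 13.6% × $310.00 = $106.16
Transit Levy: 4% × $1,910.00 = $76.40
Total: $106.16 + $76.40 = $182.56

$182.56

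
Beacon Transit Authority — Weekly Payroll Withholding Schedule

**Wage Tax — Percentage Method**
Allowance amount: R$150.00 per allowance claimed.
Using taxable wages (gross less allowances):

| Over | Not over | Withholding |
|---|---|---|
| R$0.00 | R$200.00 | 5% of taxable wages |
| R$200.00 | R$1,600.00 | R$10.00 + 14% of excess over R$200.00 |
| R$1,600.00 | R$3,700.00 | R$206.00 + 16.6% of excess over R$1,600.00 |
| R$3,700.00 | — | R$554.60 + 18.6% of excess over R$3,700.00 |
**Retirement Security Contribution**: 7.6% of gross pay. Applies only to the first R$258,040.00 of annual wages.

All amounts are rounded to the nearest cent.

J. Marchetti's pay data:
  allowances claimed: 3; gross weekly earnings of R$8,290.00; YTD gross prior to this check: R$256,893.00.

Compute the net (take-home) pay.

R$6,878.19

Wage Tax: taxable = R$8,290.00 − 3×R$150.00 = R$7,840.00
  R$554.60 + 18.6% × (R$7,840.00 − R$3,700.00) = R$554.60 + 18.6% × R$4,140.00 = R$1,324.64
Retirement Security Contribution: cap R$258,040.00 − YTD R$256,893.00 = R$1,147.00 subject; 7.6% × R$1,147.00 = R$87.17
Total withheld: R$1,324.64 + R$87.17 = R$1,411.81
Net pay: R$8,290.00 − R$1,411.81 = R$6,878.19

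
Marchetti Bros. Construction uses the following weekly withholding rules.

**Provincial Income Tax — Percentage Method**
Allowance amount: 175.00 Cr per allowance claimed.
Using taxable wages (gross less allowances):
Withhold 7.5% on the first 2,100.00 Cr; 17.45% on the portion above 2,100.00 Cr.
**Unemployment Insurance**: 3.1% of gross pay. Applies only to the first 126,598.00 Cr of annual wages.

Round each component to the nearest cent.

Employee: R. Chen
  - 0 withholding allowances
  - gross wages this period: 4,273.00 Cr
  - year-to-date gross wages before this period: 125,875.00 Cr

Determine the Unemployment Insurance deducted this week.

Unemployment Insurance: cap 126,598.00 Cr − YTD 125,875.00 Cr = 723.00 Cr subject; 3.1% × 723.00 Cr = 22.41 Cr

22.41 Cr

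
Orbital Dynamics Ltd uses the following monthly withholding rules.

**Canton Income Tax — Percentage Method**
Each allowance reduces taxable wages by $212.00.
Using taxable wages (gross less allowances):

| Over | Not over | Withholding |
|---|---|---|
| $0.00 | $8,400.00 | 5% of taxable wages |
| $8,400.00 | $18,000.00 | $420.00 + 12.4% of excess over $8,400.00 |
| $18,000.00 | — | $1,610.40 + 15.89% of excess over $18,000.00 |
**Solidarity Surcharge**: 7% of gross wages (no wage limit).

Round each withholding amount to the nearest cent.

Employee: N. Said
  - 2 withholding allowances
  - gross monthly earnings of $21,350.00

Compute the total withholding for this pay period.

Canton Income Tax: taxable = $21,350.00 − 2×$212.00 = $20,926.00
  $1,610.40 + 15.89% × ($20,926.00 − $18,000.00) = $1,610.40 + 15.89% × $2,926.00 = $2,075.34
Solidarity Surcharge: 7% × $21,350.00 = $1,494.50
Total: $2,075.34 + $1,494.50 = $3,569.84

$3,569.84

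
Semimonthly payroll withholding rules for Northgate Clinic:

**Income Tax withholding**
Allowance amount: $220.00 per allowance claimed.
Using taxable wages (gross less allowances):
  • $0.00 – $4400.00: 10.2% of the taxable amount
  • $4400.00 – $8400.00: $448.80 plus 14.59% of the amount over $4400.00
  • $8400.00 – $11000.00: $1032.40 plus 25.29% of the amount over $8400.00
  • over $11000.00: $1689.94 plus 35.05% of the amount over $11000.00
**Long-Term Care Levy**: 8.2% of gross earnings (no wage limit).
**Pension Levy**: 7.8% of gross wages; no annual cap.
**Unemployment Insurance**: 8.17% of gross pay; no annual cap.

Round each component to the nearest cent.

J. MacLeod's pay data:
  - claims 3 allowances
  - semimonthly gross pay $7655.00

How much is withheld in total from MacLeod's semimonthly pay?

Income Tax: taxable = $7655.00 − 3×$220.00 = $6995.00
  $448.80 + 14.59% × ($6995.00 − $4400.00) = $448.80 + 14.59% × $2595.00 = $827.41
Long-Term Care Levy: 8.2% × $7655.00 = $627.71
Pension Levy: 7.8% × $7655.00 = $597.09
Unemployment Insurance: 8.17% × $7655.00 = $625.41
Total: $827.41 + $627.71 + $597.09 + $625.41 = $2677.62

$2677.62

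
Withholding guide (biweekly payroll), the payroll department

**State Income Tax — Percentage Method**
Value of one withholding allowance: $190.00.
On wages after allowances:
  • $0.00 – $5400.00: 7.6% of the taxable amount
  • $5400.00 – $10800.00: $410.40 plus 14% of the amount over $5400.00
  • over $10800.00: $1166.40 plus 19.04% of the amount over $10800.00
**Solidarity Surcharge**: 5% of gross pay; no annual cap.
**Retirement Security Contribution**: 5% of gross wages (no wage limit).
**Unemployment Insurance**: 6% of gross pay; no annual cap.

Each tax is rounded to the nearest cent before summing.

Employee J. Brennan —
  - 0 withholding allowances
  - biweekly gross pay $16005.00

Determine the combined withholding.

State Income Tax: taxable = $16005.00
  $1166.40 + 19.04% × ($16005.00 − $10800.00) = $1166.40 + 19.04% × $5205.00 = $2157.43
Solidarity Surcharge: 5% × $16005.00 = $800.25
Retirement Security Contribution: 5% × $16005.00 = $800.25
Unemployment Insurance: 6% × $16005.00 = $960.30
Total: $2157.43 + $800.25 + $800.25 + $960.30 = $4718.23

$4718.23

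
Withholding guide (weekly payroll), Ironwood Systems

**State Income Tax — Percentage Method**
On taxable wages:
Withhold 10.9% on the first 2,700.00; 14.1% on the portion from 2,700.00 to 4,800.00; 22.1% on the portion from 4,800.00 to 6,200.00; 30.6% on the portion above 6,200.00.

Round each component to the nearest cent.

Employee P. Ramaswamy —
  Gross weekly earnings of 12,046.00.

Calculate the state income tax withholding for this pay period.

2,688.68

State Income Tax: taxable = 12,046.00
  899.80 + 30.6% × (12,046.00 − 6,200.00) = 899.80 + 30.6% × 5,846.00 = 2,688.68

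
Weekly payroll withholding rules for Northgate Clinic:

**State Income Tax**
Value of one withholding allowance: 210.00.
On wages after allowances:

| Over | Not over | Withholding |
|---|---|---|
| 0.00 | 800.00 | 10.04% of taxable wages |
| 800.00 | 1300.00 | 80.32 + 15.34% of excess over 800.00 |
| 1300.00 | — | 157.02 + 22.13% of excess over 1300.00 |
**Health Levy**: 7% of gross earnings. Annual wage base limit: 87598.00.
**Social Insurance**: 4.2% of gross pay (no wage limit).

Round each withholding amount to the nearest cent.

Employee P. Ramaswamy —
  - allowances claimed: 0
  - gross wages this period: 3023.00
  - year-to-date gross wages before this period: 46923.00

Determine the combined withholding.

876.90

State Income Tax: taxable = 3023.00
  157.02 + 22.13% × (3023.00 − 1300.00) = 157.02 + 22.13% × 1723.00 = 538.32
Health Levy: 7% × 3023.00 = 211.61
Social Insurance: 4.2% × 3023.00 = 126.97
Total: 538.32 + 211.61 + 126.97 = 876.90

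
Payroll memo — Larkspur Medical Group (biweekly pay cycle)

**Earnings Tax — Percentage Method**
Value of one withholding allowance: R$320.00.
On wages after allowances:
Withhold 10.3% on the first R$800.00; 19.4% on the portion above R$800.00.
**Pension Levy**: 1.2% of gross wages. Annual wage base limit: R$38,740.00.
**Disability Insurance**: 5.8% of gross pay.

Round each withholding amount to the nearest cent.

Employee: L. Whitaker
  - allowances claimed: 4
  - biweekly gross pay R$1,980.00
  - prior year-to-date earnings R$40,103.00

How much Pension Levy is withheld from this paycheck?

R$0.00

Pension Levy: YTD R$40,103.00 ≥ cap R$38,740.00 → R$0.00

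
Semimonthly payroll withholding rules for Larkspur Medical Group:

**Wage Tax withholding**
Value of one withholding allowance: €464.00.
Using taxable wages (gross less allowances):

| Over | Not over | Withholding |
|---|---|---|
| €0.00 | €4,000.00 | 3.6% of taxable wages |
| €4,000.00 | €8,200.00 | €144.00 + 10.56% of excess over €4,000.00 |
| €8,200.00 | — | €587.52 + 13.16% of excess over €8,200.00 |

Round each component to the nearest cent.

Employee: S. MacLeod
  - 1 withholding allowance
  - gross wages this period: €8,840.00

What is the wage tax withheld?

€610.68

Wage Tax: taxable = €8,840.00 − 1×€464.00 = €8,376.00
  €587.52 + 13.16% × (€8,376.00 − €8,200.00) = €587.52 + 13.16% × €176.00 = €610.68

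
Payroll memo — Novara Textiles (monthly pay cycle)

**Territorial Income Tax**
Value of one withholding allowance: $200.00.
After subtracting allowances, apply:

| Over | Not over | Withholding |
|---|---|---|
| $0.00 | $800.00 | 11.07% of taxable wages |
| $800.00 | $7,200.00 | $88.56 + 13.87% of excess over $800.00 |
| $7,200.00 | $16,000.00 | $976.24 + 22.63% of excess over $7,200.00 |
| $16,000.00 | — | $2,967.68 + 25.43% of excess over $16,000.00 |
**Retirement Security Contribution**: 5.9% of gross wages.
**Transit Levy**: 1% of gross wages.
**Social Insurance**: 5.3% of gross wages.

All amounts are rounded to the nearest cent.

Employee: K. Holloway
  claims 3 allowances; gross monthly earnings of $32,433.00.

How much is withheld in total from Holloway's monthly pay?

$10,950.84

Territorial Income Tax: taxable = $32,433.00 − 3×$200.00 = $31,833.00
  $2,967.68 + 25.43% × ($31,833.00 − $16,000.00) = $2,967.68 + 25.43% × $15,833.00 = $6,994.01
Retirement Security Contribution: 5.9% × $32,433.00 = $1,913.55
Transit Levy: 1% × $32,433.00 = $324.33
Social Insurance: 5.3% × $32,433.00 = $1,718.95
Total: $6,994.01 + $1,913.55 + $324.33 + $1,718.95 = $10,950.84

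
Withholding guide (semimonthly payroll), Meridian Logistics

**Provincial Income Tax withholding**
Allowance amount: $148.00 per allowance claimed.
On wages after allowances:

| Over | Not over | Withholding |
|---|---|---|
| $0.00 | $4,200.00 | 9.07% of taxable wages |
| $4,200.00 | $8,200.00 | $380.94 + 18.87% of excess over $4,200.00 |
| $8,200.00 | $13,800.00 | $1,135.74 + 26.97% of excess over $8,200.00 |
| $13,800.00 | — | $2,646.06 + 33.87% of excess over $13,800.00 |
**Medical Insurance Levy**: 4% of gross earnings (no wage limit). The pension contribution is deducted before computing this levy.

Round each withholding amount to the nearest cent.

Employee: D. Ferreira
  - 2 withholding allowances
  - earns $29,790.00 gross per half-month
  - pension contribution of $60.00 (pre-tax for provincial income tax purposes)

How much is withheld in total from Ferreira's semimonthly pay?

Provincial Income Tax: taxable = $29,790.00 − $60.00 − 2×$148.00 = $29,434.00
  $2,646.06 + 33.87% × ($29,434.00 − $13,800.00) = $2,646.06 + 33.87% × $15,634.00 = $7,941.30
Medical Insurance Levy: 4% × $29,730.00 = $1,189.20
Total: $7,941.30 + $1,189.20 = $9,130.50

$9,130.50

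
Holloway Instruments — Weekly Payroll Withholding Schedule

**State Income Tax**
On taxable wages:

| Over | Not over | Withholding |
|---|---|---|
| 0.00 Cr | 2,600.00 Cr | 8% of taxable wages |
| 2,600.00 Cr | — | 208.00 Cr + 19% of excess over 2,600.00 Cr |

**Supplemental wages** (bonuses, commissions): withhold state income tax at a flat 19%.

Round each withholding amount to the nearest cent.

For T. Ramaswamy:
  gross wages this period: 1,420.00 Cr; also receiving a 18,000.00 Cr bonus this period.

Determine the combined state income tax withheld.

State Income Tax: taxable = 1,420.00 Cr
  8% × 1,420.00 Cr = 113.60 Cr
Supplemental (19% flat on bonus): 19% × 18,000.00 Cr = 3,420.00 Cr
Total state income tax: 113.60 Cr + 3,420.00 Cr = 3,533.60 Cr

3,533.60 Cr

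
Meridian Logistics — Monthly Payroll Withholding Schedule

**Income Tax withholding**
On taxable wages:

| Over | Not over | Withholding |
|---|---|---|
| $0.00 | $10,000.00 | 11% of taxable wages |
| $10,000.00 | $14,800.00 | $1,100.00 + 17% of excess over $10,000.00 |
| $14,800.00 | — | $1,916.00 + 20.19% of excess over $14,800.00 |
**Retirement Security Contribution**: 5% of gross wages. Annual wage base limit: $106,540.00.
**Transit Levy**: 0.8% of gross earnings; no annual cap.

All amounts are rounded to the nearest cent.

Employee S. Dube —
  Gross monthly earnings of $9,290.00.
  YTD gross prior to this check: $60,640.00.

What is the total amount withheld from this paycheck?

$1,560.72

Income Tax: taxable = $9,290.00
  11% × $9,290.00 = $1,021.90
Retirement Security Contribution: 5% × $9,290.00 = $464.50
Transit Levy: 0.8% × $9,290.00 = $74.32
Total: $1,021.90 + $464.50 + $74.32 = $1,560.72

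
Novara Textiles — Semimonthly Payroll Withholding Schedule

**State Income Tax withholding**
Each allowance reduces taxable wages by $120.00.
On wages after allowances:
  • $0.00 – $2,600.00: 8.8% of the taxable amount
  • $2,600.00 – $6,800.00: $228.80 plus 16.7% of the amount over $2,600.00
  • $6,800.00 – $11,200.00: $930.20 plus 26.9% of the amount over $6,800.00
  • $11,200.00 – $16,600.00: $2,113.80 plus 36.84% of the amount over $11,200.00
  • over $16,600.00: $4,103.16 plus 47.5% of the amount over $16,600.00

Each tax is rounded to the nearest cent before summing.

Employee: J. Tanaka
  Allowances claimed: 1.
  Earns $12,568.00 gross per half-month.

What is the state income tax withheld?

$2,573.56

State Income Tax: taxable = $12,568.00 − 1×$120.00 = $12,448.00
  $2,113.80 + 36.84% × ($12,448.00 − $11,200.00) = $2,113.80 + 36.84% × $1,248.00 = $2,573.56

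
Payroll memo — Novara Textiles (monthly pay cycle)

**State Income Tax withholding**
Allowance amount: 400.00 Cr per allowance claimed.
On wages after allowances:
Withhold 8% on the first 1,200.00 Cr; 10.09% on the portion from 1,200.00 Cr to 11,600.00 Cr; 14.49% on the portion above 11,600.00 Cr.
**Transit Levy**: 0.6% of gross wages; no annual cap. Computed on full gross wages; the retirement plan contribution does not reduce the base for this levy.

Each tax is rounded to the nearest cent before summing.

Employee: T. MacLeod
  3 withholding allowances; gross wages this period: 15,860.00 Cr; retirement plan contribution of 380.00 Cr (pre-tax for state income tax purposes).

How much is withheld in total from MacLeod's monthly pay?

1,628.85 Cr

State Income Tax: taxable = 15,860.00 Cr − 380.00 Cr − 3×400.00 Cr = 14,280.00 Cr
  1,145.36 Cr + 14.49% × (14,280.00 Cr − 11,600.00 Cr) = 1,145.36 Cr + 14.49% × 2,680.00 Cr = 1,533.69 Cr
Transit Levy: 0.6% × 15,860.00 Cr = 95.16 Cr
Total: 1,533.69 Cr + 95.16 Cr = 1,628.85 Cr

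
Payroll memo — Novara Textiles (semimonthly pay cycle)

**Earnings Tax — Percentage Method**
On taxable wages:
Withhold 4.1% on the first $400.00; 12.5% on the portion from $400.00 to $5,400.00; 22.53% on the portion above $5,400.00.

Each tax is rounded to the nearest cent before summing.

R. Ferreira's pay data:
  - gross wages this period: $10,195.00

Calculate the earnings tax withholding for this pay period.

Earnings Tax: taxable = $10,195.00
  $641.40 + 22.53% × ($10,195.00 − $5,400.00) = $641.40 + 22.53% × $4,795.00 = $1,721.71

$1,721.71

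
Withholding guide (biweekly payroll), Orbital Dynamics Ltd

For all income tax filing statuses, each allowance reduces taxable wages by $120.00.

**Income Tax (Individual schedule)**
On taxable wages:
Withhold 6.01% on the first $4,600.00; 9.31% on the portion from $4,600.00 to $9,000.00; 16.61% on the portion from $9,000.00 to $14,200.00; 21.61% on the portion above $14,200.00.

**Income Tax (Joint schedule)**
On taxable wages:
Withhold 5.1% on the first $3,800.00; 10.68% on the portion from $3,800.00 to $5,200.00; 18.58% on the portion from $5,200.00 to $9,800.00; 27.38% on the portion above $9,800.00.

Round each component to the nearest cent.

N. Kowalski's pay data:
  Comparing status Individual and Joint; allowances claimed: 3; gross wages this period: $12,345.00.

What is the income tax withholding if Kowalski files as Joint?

Income Tax (Joint): taxable = $12,345.00 − 3×$120.00 = $11,985.00
  $1,198.00 + 27.38% × ($11,985.00 − $9,800.00) = $1,198.00 + 27.38% × $2,185.00 = $1,796.25

$1,796.25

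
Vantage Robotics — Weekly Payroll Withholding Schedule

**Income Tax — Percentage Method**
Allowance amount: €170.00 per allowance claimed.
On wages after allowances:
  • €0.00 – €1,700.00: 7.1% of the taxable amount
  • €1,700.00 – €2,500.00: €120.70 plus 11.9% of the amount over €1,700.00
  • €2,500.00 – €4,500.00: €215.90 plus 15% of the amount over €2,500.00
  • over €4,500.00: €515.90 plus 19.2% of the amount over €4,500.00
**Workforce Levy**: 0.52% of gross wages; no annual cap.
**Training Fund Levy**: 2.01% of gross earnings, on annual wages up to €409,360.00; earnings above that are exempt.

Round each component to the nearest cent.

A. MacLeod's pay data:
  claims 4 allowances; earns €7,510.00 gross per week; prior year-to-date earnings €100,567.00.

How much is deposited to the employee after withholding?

Income Tax: taxable = €7,510.00 − 4×€170.00 = €6,830.00
  €515.90 + 19.2% × (€6,830.00 − €4,500.00) = €515.90 + 19.2% × €2,330.00 = €963.26
Workforce Levy: 0.52% × €7,510.00 = €39.05
Training Fund Levy: 2.01% × €7,510.00 = €150.95
Total withheld: €963.26 + €39.05 + €150.95 = €1,153.26
Net pay: €7,510.00 − €1,153.26 = €6,356.74

€6,356.74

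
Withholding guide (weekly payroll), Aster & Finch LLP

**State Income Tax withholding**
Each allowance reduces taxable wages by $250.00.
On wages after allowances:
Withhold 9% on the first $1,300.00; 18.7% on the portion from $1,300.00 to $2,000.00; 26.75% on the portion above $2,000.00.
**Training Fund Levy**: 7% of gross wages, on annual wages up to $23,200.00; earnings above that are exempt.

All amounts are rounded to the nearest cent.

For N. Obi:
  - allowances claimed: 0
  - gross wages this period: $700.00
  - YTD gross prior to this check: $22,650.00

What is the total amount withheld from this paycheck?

State Income Tax: taxable = $700.00
  9% × $700.00 = $63.00
Training Fund Levy: cap $23,200.00 − YTD $22,650.00 = $550.00 subject; 7% × $550.00 = $38.50
Total: $63.00 + $38.50 = $101.50

$101.50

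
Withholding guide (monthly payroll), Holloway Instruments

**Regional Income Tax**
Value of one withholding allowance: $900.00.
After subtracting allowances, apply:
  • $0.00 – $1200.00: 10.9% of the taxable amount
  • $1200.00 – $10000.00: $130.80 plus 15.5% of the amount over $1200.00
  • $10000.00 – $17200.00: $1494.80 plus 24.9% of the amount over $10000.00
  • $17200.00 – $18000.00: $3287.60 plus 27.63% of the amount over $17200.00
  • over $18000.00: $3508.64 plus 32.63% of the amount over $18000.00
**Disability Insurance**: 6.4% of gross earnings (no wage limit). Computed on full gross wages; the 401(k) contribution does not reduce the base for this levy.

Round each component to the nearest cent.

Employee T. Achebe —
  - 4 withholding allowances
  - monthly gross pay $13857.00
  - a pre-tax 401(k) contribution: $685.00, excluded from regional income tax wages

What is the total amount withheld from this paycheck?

Regional Income Tax: taxable = $13857.00 − $685.00 − 4×$900.00 = $9572.00
  $130.80 + 15.5% × ($9572.00 − $1200.00) = $130.80 + 15.5% × $8372.00 = $1428.46
Disability Insurance: 6.4% × $13857.00 = $886.85
Total: $1428.46 + $886.85 = $2315.31

$2315.31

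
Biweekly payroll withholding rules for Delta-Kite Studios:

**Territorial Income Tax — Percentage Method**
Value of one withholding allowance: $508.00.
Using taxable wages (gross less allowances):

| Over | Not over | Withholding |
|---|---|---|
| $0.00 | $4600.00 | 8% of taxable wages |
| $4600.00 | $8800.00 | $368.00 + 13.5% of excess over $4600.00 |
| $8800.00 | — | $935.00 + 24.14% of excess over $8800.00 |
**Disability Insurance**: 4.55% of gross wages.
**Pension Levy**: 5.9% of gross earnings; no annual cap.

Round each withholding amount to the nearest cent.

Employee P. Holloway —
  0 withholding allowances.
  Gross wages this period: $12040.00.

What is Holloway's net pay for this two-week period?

Territorial Income Tax: taxable = $12040.00
  $935.00 + 24.14% × ($12040.00 − $8800.00) = $935.00 + 24.14% × $3240.00 = $1717.14
Disability Insurance: 4.55% × $12040.00 = $547.82
Pension Levy: 5.9% × $12040.00 = $710.36
Total withheld: $1717.14 + $547.82 + $710.36 = $2975.32
Net pay: $12040.00 − $2975.32 = $9064.68

$9064.68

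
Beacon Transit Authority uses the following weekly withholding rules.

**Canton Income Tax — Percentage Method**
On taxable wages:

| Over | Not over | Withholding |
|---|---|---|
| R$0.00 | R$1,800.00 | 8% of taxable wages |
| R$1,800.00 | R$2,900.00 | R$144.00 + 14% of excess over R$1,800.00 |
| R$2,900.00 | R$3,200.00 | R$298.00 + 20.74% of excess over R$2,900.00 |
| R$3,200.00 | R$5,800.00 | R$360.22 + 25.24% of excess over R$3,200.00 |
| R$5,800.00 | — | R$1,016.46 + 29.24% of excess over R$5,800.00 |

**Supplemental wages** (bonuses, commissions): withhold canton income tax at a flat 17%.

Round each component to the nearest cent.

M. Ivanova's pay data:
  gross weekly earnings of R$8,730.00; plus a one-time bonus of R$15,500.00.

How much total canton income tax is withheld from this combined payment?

Canton Income Tax: taxable = R$8,730.00
  R$1,016.46 + 29.24% × (R$8,730.00 − R$5,800.00) = R$1,016.46 + 29.24% × R$2,930.00 = R$1,873.19
Supplemental (17% flat on bonus): 17% × R$15,500.00 = R$2,635.00
Total canton income tax: R$1,873.19 + R$2,635.00 = R$4,508.19

R$4,508.19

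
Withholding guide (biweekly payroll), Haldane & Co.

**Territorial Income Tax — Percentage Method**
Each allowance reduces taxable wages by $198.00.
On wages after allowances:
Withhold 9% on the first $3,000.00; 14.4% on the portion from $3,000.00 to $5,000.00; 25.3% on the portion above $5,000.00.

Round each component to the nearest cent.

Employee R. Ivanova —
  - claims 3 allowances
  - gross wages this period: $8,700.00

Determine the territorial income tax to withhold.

$1,343.82

Territorial Income Tax: taxable = $8,700.00 − 3×$198.00 = $8,106.00
  $558.00 + 25.3% × ($8,106.00 − $5,000.00) = $558.00 + 25.3% × $3,106.00 = $1,343.82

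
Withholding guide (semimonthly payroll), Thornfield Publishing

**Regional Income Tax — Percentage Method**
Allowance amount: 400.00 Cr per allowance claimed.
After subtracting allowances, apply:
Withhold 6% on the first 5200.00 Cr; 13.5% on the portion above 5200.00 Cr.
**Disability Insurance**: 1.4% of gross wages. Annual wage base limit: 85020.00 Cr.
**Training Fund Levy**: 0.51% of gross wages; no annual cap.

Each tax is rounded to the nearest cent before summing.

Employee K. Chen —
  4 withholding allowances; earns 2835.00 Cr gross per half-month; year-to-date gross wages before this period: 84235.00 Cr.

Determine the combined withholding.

99.55 Cr

Regional Income Tax: taxable = 2835.00 Cr − 4×400.00 Cr = 1235.00 Cr
  6% × 1235.00 Cr = 74.10 Cr
Disability Insurance: cap 85020.00 Cr − YTD 84235.00 Cr = 785.00 Cr subject; 1.4% × 785.00 Cr = 10.99 Cr
Training Fund Levy: 0.51% × 2835.00 Cr = 14.46 Cr
Total: 74.10 Cr + 10.99 Cr + 14.46 Cr = 99.55 Cr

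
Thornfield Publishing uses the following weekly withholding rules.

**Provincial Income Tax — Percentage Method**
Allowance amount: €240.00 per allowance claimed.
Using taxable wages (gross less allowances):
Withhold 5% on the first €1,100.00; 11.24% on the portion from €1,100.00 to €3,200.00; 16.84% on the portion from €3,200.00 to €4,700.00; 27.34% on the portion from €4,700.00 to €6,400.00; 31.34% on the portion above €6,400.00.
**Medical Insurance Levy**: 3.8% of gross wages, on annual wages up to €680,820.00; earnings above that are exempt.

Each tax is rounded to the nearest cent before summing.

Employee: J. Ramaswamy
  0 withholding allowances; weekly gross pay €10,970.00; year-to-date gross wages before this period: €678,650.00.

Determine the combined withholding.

€2,523.12

Provincial Income Tax: taxable = €10,970.00
  €1,008.42 + 31.34% × (€10,970.00 − €6,400.00) = €1,008.42 + 31.34% × €4,570.00 = €2,440.66
Medical Insurance Levy: cap €680,820.00 − YTD €678,650.00 = €2,170.00 subject; 3.8% × €2,170.00 = €82.46
Total: €2,440.66 + €82.46 = €2,523.12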